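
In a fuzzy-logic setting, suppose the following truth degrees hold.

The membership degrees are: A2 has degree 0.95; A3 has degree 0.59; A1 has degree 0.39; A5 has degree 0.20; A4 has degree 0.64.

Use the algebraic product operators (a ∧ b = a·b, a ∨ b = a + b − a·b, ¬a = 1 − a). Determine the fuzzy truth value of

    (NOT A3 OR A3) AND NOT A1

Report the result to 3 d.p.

0.462

NOT A3 = 1 − 0.5900 = 0.4100
NOT A3 OR A3 = a + b − a·b on (0.4100, 0.5900) = 0.7581
NOT A1 = 1 − 0.3900 = 0.6100
(NOT A3 OR A3) AND NOT A1 = a·b on (0.7581, 0.6100) = 0.4624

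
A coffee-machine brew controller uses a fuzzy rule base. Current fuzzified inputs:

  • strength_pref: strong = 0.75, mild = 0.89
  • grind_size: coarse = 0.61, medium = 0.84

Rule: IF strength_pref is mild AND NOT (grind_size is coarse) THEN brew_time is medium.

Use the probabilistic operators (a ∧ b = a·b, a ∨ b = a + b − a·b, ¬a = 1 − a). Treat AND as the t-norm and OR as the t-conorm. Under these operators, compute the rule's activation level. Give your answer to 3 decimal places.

0.347

firing strength: mild=0.89, ¬coarse=1−0.61=0.39; AND[a·b] → w = 0.3471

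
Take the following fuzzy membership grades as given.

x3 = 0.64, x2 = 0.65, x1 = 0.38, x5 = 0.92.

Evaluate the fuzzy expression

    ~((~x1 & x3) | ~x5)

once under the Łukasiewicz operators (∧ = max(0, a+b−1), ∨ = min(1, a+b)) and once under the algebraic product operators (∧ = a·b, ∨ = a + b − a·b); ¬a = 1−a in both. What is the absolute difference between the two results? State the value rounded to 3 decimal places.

Under Łukasiewicz:
  ~x1 = 1 − 0.38 = 0.62
  ~x1 & x3 = max(0, a+b−1) on (0.62, 0.64) = 0.26
  ~x5 = 1 − 0.92 = 0.08
  (~x1 & x3) | ~x5 = min(1, a+b) on (0.26, 0.08) = 0.34
  ~((~x1 & x3) | ~x5) = 1 − 0.34 = 0.66
  → value = 0.6600
Under algebraic product:
  ~x1 = 1 − 0.3800 = 0.6200
  ~x1 & x3 = a·b on (0.6200, 0.6400) = 0.3968
  ~x5 = 1 − 0.9200 = 0.0800
  (~x1 & x3) | ~x5 = a + b − a·b on (0.3968, 0.0800) = 0.4451
  ~((~x1 & x3) | ~x5) = 1 − 0.4451 = 0.5549
  → value = 0.5549
|0.6600 − 0.5549| = 0.105

0.105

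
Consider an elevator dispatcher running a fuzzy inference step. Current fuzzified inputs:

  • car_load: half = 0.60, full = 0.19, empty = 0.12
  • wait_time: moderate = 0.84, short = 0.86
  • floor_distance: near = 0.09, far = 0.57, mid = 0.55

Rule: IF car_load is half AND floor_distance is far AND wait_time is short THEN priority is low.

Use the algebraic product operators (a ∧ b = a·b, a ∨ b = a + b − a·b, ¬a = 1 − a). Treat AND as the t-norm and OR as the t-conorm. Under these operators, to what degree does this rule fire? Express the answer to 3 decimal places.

firing strength: half=0.60, far=0.57, short=0.86; AND[a·b] → w = 0.2941

0.294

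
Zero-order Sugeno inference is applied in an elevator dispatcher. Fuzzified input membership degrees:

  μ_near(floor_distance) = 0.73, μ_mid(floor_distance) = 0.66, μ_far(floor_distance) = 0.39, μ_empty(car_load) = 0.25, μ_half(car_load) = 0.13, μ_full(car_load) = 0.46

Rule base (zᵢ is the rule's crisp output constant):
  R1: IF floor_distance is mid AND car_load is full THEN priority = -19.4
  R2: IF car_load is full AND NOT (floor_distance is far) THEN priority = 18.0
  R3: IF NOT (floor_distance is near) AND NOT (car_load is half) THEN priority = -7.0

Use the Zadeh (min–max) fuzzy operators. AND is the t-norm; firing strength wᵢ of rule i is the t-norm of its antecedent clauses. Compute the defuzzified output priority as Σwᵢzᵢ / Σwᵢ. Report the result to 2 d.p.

R1 (z=-19.4): mid=0.66, full=0.46; AND[min(a, b)] → w = 0.46
R2 (z=18.0): full=0.46, ¬far=1−0.39=0.61; AND[min(a, b)] → w = 0.46
R3 (z=-7.0): ¬near=1−0.73=0.27, ¬half=1−0.13=0.87; AND[min(a, b)] → w = 0.27
Weighted average = (0.46·-19.4 + 0.46·18.0 + 0.27·-7.0) / (0.46 + 0.46 + 0.27)
  = -2.5340 / 1.1900 = -2.13

-2.13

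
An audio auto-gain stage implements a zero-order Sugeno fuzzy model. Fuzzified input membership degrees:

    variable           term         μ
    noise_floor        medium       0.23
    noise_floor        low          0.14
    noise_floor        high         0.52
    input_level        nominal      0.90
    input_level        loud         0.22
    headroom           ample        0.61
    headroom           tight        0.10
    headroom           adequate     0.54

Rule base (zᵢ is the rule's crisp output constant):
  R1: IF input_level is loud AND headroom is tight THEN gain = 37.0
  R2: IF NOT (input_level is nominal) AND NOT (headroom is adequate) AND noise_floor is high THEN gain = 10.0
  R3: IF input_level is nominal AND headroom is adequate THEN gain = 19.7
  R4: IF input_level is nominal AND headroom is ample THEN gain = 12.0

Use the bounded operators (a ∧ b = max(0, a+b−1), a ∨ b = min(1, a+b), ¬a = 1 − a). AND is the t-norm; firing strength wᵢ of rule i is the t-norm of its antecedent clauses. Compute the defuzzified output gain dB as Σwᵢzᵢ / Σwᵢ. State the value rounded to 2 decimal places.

R1 (z=37.0): loud=0.22, tight=0.10; AND[max(0, a+b−1)] → w = 0.00
R2 (z=10.0): ¬nominal=1−0.90=0.10, ¬adequate=1−0.54=0.46, high=0.52; AND[max(0, a+b−1)] → w = 0.00
R3 (z=19.7): nominal=0.90, adequate=0.54; AND[max(0, a+b−1)] → w = 0.44
R4 (z=12.0): nominal=0.90, ample=0.61; AND[max(0, a+b−1)] → w = 0.51
Weighted average = (0.00·37.0 + 0.00·10.0 + 0.44·19.7 + 0.51·12.0) / (0.00 + 0.00 + 0.44 + 0.51)
  = 14.7880 / 0.9500 = 15.57

15.57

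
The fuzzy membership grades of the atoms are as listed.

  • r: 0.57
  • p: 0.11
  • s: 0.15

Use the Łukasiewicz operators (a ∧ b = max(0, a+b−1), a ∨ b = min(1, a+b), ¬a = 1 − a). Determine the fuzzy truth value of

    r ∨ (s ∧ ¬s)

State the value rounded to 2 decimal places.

¬s = 1 − 0.15 = 0.85
s ∧ ¬s = max(0, a+b−1) on (0.15, 0.85) = 0.00
r ∨ (s ∧ ¬s) = min(1, a+b) on (0.57, 0.00) = 0.57

0.57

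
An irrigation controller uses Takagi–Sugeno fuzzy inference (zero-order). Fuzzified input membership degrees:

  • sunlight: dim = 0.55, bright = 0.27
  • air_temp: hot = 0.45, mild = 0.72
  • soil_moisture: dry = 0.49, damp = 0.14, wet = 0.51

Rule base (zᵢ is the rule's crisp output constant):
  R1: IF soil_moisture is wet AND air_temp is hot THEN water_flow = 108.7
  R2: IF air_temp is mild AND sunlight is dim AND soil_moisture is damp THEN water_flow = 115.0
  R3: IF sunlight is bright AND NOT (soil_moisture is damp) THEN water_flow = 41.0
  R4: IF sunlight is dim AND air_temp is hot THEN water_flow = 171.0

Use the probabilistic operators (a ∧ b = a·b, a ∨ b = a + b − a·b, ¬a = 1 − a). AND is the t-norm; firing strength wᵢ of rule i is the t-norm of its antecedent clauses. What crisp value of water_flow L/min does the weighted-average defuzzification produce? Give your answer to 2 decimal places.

R1 (z=108.7): wet=0.51, hot=0.45; AND[a·b] → w = 0.2295
R2 (z=115.0): mild=0.72, dim=0.55, damp=0.14; AND[a·b] → w = 0.0554
R3 (z=41.0): bright=0.27, ¬damp=1−0.14=0.86; AND[a·b] → w = 0.2322
R4 (z=171.0): dim=0.55, hot=0.45; AND[a·b] → w = 0.2475
Weighted average = (0.2295·108.7 + 0.0554·115.0 + 0.2322·41.0 + 0.2475·171.0) / (0.2295 + 0.0554 + 0.2322 + 0.2475)
  = 83.1650 / 0.7646 = 108.76

108.76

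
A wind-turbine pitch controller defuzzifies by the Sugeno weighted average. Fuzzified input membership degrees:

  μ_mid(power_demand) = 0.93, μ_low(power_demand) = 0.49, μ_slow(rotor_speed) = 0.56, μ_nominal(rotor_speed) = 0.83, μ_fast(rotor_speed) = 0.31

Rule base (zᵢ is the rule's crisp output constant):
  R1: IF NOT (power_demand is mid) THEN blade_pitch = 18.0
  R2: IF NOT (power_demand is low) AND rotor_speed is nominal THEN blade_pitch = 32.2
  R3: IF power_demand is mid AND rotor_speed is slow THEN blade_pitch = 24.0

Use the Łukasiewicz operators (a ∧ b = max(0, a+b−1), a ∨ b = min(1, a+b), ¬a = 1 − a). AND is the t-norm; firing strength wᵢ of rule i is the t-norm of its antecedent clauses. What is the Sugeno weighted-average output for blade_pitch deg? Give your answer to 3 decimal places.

26.631

R1 (z=18.0): ¬mid=1−0.93=0.07 → w = 0.07
R2 (z=32.2): ¬low=1−0.49=0.51, nominal=0.83; AND[max(0, a+b−1)] → w = 0.34
R3 (z=24.0): mid=0.93, slow=0.56; AND[max(0, a+b−1)] → w = 0.49
Weighted average = (0.07·18.0 + 0.34·32.2 + 0.49·24.0) / (0.07 + 0.34 + 0.49)
  = 23.9680 / 0.9000 = 26.631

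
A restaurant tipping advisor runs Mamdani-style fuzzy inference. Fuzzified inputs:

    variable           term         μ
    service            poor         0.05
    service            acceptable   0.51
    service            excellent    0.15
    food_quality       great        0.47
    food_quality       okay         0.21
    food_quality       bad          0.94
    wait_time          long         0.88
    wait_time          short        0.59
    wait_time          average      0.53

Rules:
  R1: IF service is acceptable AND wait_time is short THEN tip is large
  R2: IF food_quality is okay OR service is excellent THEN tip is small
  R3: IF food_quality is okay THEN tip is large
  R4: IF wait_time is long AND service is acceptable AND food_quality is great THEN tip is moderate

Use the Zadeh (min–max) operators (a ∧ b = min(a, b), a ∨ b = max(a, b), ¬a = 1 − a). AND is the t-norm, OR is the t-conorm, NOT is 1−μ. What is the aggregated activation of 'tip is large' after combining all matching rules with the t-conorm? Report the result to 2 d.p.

0.51

R1: acceptable=0.51, short=0.59; AND[min(a, b)] → w = 0.51
R2: okay=0.21, excellent=0.15; OR[max(a, b)] → w = 0.21
R3: okay=0.21 → w = 0.21
R4: long=0.88, acceptable=0.51, great=0.47; AND[min(a, b)] → w = 0.47
Rules with consequent 'large': {R1, R3} → strengths 0.51, 0.21
Aggregate via t-conorm [max(a, b)]: 0.51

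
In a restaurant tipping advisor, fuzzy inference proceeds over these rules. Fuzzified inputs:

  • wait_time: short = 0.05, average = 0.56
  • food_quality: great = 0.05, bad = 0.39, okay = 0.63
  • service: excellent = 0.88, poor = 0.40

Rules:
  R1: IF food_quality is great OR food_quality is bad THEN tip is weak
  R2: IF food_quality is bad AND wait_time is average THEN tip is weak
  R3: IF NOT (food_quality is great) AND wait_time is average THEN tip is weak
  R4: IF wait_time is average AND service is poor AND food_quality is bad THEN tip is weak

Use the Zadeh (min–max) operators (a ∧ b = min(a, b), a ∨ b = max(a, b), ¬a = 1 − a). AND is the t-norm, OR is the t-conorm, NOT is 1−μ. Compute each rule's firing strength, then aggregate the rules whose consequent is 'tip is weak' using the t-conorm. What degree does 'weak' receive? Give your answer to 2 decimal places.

R1: great=0.05, bad=0.39; OR[max(a, b)] → w = 0.39
R2: bad=0.39, average=0.56; AND[min(a, b)] → w = 0.39
R3: ¬great=1−0.05=0.95, average=0.56; AND[min(a, b)] → w = 0.56
R4: average=0.56, poor=0.40, bad=0.39; AND[min(a, b)] → w = 0.39
Rules with consequent 'weak': {R1, R2, R3, R4} → strengths 0.39, 0.39, 0.56, 0.39
Aggregate via t-conorm [max(a, b)]: 0.56

0.56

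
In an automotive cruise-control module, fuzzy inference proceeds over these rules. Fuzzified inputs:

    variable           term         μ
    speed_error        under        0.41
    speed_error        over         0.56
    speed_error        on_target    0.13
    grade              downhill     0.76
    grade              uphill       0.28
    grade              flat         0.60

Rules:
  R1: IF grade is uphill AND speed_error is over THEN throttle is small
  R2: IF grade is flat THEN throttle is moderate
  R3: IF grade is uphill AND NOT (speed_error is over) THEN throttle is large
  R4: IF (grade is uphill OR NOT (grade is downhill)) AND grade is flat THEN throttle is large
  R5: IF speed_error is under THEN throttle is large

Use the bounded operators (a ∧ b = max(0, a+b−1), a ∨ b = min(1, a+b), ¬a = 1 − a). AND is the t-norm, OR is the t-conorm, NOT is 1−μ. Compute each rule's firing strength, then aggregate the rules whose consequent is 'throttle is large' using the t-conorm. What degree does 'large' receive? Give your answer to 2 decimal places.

R1: uphill=0.28, over=0.56; AND[max(0, a+b−1)] → w = 0.00
R2: flat=0.60 → w = 0.60
R3: uphill=0.28, ¬over=1−0.56=0.44; AND[max(0, a+b−1)] → w = 0.00
R4: (uphill=0.28 OR ¬downhill=1−0.76=0.24) = 0.52; AND[max(0, a+b−1)] with flat=0.60 → w = 0.12
R5: under=0.41 → w = 0.41
Rules with consequent 'large': {R3, R4, R5} → strengths 0.00, 0.12, 0.41
Aggregate via t-conorm [min(1, a+b)]: 0.53

0.53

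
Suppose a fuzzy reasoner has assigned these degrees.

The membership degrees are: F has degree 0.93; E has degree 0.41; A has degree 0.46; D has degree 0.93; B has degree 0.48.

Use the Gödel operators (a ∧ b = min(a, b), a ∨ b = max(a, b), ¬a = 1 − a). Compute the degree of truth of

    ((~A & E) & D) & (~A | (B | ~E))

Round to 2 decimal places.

~A = 1 − 0.46 = 0.54
~A & E = min(a, b) on (0.54, 0.41) = 0.41
(~A & E) & D = min(a, b) on (0.41, 0.93) = 0.41
~A = 1 − 0.46 = 0.54
~E = 1 − 0.41 = 0.59
B | ~E = max(a, b) on (0.48, 0.59) = 0.59
~A | (B | ~E) = max(a, b) on (0.54, 0.59) = 0.59
((~A & E) & D) & (~A | (B | ~E)) = min(a, b) on (0.41, 0.59) = 0.41

0.41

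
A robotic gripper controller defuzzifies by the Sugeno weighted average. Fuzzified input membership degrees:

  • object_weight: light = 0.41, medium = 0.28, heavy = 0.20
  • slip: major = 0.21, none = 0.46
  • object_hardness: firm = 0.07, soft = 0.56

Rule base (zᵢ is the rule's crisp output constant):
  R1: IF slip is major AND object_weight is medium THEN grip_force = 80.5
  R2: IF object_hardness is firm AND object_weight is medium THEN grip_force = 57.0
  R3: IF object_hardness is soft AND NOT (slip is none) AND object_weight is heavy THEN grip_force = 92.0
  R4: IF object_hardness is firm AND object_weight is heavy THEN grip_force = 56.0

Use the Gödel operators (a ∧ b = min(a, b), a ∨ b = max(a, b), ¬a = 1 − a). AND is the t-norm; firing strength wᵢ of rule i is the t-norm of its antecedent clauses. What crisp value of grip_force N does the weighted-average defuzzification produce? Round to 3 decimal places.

78.573

R1 (z=80.5): major=0.21, medium=0.28; AND[min(a, b)] → w = 0.21
R2 (z=57.0): firm=0.07, medium=0.28; AND[min(a, b)] → w = 0.07
R3 (z=92.0): soft=0.56, ¬none=1−0.46=0.54, heavy=0.20; AND[min(a, b)] → w = 0.20
R4 (z=56.0): firm=0.07, heavy=0.20; AND[min(a, b)] → w = 0.07
Weighted average = (0.21·80.5 + 0.07·57.0 + 0.20·92.0 + 0.07·56.0) / (0.21 + 0.07 + 0.20 + 0.07)
  = 43.2150 / 0.5500 = 78.573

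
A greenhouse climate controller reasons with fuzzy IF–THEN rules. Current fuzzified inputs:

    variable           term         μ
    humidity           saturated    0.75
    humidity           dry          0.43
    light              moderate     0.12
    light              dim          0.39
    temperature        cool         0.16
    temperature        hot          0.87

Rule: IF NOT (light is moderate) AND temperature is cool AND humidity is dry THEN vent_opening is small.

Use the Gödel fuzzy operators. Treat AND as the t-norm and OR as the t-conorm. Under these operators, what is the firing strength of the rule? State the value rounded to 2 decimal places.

0.16

firing strength: ¬moderate=1−0.12=0.88, cool=0.16, dry=0.43; AND[min(a, b)] → w = 0.16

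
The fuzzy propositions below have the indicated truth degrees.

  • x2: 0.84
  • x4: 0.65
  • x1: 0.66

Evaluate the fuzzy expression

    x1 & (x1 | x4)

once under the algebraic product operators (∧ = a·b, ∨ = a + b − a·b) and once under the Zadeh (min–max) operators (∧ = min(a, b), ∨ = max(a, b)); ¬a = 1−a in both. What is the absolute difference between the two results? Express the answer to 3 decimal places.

Under algebraic product:
  x1 | x4 = a + b − a·b on (0.6600, 0.6500) = 0.8810
  x1 & (x1 | x4) = a·b on (0.6600, 0.8810) = 0.5815
  → value = 0.5815
Under Zadeh (min–max):
  x1 | x4 = max(a, b) on (0.66, 0.65) = 0.66
  x1 & (x1 | x4) = min(a, b) on (0.66, 0.66) = 0.66
  → value = 0.6600
|0.5815 − 0.6600| = 0.079

0.079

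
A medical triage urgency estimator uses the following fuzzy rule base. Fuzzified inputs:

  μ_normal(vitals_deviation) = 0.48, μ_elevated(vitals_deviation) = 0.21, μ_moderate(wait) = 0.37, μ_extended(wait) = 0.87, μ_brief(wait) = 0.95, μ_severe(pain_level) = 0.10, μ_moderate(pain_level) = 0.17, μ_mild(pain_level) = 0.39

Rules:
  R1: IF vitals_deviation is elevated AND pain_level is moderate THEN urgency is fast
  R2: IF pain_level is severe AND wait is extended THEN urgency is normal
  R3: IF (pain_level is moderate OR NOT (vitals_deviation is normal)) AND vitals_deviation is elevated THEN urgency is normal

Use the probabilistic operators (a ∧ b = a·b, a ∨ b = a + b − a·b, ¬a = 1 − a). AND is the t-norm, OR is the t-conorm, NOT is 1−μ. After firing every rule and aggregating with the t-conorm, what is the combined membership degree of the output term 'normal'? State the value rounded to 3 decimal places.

R1: elevated=0.21, moderate=0.17; AND[a·b] → w = 0.0357
R2: severe=0.10, extended=0.87; AND[a·b] → w = 0.0870
R3: (moderate=0.17 OR ¬normal=1−0.48=0.52) = 0.6016; AND[a·b] with elevated=0.21 → w = 0.1263
Rules with consequent 'normal': {R2, R3} → strengths 0.0870, 0.1263
Aggregate via t-conorm [a + b − a·b]: 0.2023

0.202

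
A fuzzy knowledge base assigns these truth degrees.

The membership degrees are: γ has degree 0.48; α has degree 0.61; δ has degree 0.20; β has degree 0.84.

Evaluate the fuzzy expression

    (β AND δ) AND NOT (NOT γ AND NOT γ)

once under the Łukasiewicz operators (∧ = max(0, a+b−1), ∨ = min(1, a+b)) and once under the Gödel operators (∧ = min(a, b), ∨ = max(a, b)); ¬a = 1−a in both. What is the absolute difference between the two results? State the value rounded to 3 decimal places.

Under Łukasiewicz:
  β AND δ = max(0, a+b−1) on (0.84, 0.20) = 0.04
  NOT γ = 1 − 0.48 = 0.52
  NOT γ = 1 − 0.48 = 0.52
  NOT γ AND NOT γ = max(0, a+b−1) on (0.52, 0.52) = 0.04
  NOT (NOT γ AND NOT γ) = 1 − 0.04 = 0.96
  (β AND δ) AND NOT (NOT γ AND NOT γ) = max(0, a+b−1) on (0.04, 0.96) = 0.00
  → value = 0.0000
Under Gödel:
  β AND δ = min(a, b) on (0.84, 0.20) = 0.20
  NOT γ = 1 − 0.48 = 0.52
  NOT γ = 1 − 0.48 = 0.52
  NOT γ AND NOT γ = min(a, b) on (0.52, 0.52) = 0.52
  NOT (NOT γ AND NOT γ) = 1 − 0.52 = 0.48
  (β AND δ) AND NOT (NOT γ AND NOT γ) = min(a, b) on (0.20, 0.48) = 0.20
  → value = 0.2000
|0.0000 − 0.2000| = 0.200

0.200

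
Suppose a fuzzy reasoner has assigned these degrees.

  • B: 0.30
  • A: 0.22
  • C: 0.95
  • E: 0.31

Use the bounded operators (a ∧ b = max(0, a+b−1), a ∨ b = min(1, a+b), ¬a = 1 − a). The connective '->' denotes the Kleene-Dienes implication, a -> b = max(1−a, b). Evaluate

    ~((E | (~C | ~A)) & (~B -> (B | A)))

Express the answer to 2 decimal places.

~C = 1 − 0.95 = 0.05
~A = 1 − 0.22 = 0.78
~C | ~A = min(1, a+b) on (0.05, 0.78) = 0.83
E | (~C | ~A) = min(1, a+b) on (0.31, 0.83) = 1.00
~B = 1 − 0.30 = 0.70
B | A = min(1, a+b) on (0.30, 0.22) = 0.52
~B -> (B | A)  [Kleene-Dienes: max(1−a, b)] with a=0.70, b=0.52 → 0.52
(E | (~C | ~A)) & (~B -> (B | A)) = max(0, a+b−1) on (1.00, 0.52) = 0.52
~((E | (~C | ~A)) & (~B -> (B | A))) = 1 − 0.52 = 0.48

0.48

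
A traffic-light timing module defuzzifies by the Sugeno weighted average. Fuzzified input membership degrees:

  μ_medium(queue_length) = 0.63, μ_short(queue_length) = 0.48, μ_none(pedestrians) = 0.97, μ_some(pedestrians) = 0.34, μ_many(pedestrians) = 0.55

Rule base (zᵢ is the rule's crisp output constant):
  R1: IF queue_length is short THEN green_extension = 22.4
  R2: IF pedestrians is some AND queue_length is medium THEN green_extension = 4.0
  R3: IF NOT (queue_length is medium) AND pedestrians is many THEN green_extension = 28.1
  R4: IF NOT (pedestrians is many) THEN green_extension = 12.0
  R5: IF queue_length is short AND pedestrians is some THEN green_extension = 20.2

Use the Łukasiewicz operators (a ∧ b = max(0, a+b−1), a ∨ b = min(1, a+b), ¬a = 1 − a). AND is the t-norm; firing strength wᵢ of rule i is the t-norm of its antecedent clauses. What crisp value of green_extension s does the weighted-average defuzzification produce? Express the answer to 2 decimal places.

17.37

R1 (z=22.4): short=0.48 → w = 0.48
R2 (z=4.0): some=0.34, medium=0.63; AND[max(0, a+b−1)] → w = 0.00
R3 (z=28.1): ¬medium=1−0.63=0.37, many=0.55; AND[max(0, a+b−1)] → w = 0.00
R4 (z=12.0): ¬many=1−0.55=0.45 → w = 0.45
R5 (z=20.2): short=0.48, some=0.34; AND[max(0, a+b−1)] → w = 0.00
Weighted average = (0.48·22.4 + 0.00·4.0 + 0.00·28.1 + 0.45·12.0 + 0.00·20.2) / (0.48 + 0.00 + 0.00 + 0.45 + 0.00)
  = 16.1520 / 0.9300 = 17.37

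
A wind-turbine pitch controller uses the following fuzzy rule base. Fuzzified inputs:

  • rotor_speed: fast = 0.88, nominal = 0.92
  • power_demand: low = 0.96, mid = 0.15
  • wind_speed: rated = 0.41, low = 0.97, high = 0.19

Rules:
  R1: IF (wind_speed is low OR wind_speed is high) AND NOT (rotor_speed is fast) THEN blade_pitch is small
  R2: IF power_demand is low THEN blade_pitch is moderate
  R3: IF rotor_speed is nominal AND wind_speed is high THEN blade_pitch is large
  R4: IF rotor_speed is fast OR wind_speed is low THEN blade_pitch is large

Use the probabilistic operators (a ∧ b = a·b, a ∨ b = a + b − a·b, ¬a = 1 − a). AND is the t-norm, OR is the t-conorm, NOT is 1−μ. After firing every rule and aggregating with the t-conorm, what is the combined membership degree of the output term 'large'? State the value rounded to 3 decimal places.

R1: (low=0.97 OR high=0.19) = 0.9757; AND[a·b] with ¬fast=1−0.88=0.12 → w = 0.1171
R2: low=0.96 → w = 0.9600
R3: nominal=0.92, high=0.19; AND[a·b] → w = 0.1748
R4: fast=0.88, low=0.97; OR[a + b − a·b] → w = 0.9964
Rules with consequent 'large': {R3, R4} → strengths 0.1748, 0.9964
Aggregate via t-conorm [a + b − a·b]: 0.9970

0.997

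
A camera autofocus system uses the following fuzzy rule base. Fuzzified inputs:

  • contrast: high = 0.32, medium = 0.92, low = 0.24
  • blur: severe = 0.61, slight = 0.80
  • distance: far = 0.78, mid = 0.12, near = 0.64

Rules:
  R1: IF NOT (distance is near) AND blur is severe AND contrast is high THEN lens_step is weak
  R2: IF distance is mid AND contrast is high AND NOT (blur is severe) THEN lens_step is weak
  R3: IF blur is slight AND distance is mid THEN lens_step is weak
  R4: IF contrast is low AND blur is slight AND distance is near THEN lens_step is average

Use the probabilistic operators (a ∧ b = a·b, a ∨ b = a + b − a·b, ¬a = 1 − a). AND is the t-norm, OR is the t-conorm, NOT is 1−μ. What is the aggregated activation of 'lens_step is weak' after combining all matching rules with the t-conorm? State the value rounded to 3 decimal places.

0.172

R1: ¬near=1−0.64=0.36, severe=0.61, high=0.32; AND[a·b] → w = 0.0703
R2: mid=0.12, high=0.32, ¬severe=1−0.61=0.39; AND[a·b] → w = 0.0150
R3: slight=0.80, mid=0.12; AND[a·b] → w = 0.0960
R4: low=0.24, slight=0.80, near=0.64; AND[a·b] → w = 0.1229
Rules with consequent 'weak': {R1, R2, R3} → strengths 0.0703, 0.0150, 0.0960
Aggregate via t-conorm [a + b − a·b]: 0.1721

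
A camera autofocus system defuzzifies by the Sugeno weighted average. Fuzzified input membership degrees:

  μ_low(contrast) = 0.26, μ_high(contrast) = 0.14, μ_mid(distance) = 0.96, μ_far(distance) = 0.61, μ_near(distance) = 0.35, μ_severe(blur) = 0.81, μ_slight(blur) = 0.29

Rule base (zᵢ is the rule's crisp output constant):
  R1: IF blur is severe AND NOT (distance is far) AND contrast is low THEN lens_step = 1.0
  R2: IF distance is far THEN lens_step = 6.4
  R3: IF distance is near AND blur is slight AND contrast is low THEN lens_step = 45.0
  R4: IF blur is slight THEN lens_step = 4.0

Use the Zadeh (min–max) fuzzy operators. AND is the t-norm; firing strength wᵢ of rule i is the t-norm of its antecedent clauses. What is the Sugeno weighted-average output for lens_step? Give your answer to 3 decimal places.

R1 (z=1.0): severe=0.81, ¬far=1−0.61=0.39, low=0.26; AND[min(a, b)] → w = 0.26
R2 (z=6.4): far=0.61 → w = 0.61
R3 (z=45.0): near=0.35, slight=0.29, low=0.26; AND[min(a, b)] → w = 0.26
R4 (z=4.0): slight=0.29 → w = 0.29
Weighted average = (0.26·1.0 + 0.61·6.4 + 0.26·45.0 + 0.29·4.0) / (0.26 + 0.61 + 0.26 + 0.29)
  = 17.0240 / 1.4200 = 11.989

11.989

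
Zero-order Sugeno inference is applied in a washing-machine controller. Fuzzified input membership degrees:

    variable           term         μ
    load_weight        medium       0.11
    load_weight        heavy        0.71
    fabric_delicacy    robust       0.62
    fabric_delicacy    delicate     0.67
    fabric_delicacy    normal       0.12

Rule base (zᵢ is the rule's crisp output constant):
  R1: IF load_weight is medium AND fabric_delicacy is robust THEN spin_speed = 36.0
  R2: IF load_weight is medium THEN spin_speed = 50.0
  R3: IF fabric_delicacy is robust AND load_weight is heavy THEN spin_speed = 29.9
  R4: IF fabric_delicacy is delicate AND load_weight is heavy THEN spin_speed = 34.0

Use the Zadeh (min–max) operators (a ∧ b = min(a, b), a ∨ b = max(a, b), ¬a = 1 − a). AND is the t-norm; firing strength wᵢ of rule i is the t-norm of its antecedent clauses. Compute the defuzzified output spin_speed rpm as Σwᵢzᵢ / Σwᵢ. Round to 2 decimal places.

R1 (z=36.0): medium=0.11, robust=0.62; AND[min(a, b)] → w = 0.11
R2 (z=50.0): medium=0.11 → w = 0.11
R3 (z=29.9): robust=0.62, heavy=0.71; AND[min(a, b)] → w = 0.62
R4 (z=34.0): delicate=0.67, heavy=0.71; AND[min(a, b)] → w = 0.67
Weighted average = (0.11·36.0 + 0.11·50.0 + 0.62·29.9 + 0.67·34.0) / (0.11 + 0.11 + 0.62 + 0.67)
  = 50.7780 / 1.5100 = 33.63

33.63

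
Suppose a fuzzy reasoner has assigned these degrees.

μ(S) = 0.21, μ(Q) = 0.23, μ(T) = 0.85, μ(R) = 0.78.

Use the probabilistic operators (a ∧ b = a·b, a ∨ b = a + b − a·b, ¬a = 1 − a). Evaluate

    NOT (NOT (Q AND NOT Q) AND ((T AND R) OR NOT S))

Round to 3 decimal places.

NOT Q = 1 − 0.2300 = 0.7700
Q AND NOT Q = a·b on (0.2300, 0.7700) = 0.1771
NOT (Q AND NOT Q) = 1 − 0.1771 = 0.8229
T AND R = a·b on (0.8500, 0.7800) = 0.6630
NOT S = 1 − 0.2100 = 0.7900
(T AND R) OR NOT S = a + b − a·b on (0.6630, 0.7900) = 0.9292
NOT (Q AND NOT Q) AND ((T AND R) OR NOT S) = a·b on (0.8229, 0.9292) = 0.7647
NOT (NOT (Q AND NOT Q) AND ((T AND R) OR NOT S)) = 1 − 0.7647 = 0.2353

0.235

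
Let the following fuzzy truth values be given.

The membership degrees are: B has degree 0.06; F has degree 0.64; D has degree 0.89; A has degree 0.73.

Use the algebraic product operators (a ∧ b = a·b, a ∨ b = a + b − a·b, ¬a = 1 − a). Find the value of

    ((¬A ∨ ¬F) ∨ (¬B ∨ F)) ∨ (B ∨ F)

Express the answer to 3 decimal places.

0.997

¬A = 1 − 0.7300 = 0.2700
¬F = 1 − 0.6400 = 0.3600
¬A ∨ ¬F = a + b − a·b on (0.2700, 0.3600) = 0.5328
¬B = 1 − 0.0600 = 0.9400
¬B ∨ F = a + b − a·b on (0.9400, 0.6400) = 0.9784
(¬A ∨ ¬F) ∨ (¬B ∨ F) = a + b − a·b on (0.5328, 0.9784) = 0.9899
B ∨ F = a + b − a·b on (0.0600, 0.6400) = 0.6616
((¬A ∨ ¬F) ∨ (¬B ∨ F)) ∨ (B ∨ F) = a + b − a·b on (0.9899, 0.6616) = 0.9966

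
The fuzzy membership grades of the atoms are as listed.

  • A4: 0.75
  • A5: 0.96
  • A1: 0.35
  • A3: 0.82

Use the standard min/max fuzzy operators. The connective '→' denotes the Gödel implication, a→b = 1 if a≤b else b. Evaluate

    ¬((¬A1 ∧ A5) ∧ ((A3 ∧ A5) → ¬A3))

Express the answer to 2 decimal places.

0.82

¬A1 = 1 − 0.35 = 0.65
¬A1 ∧ A5 = min(a, b) on (0.65, 0.96) = 0.65
A3 ∧ A5 = min(a, b) on (0.82, 0.96) = 0.82
¬A3 = 1 − 0.82 = 0.18
(A3 ∧ A5) → ¬A3  [Gödel: 1 if a≤b else b] with a=0.82, b=0.18 → 0.18
(¬A1 ∧ A5) ∧ ((A3 ∧ A5) → ¬A3) = min(a, b) on (0.65, 0.18) = 0.18
¬((¬A1 ∧ A5) ∧ ((A3 ∧ A5) → ¬A3)) = 1 − 0.18 = 0.82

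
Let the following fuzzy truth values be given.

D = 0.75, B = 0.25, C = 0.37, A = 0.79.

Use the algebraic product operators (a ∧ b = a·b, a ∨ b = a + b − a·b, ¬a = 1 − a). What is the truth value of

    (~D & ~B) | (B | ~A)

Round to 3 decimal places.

0.519

~D = 1 − 0.7500 = 0.2500
~B = 1 − 0.2500 = 0.7500
~D & ~B = a·b on (0.2500, 0.7500) = 0.1875
~A = 1 − 0.7900 = 0.2100
B | ~A = a + b − a·b on (0.2500, 0.2100) = 0.4075
(~D & ~B) | (B | ~A) = a + b − a·b on (0.1875, 0.4075) = 0.5186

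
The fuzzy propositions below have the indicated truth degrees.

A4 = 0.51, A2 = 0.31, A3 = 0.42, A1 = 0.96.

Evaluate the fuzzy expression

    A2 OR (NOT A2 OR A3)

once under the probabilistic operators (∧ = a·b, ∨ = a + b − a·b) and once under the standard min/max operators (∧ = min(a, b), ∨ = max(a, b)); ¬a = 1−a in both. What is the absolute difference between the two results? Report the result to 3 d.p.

0.186

Under probabilistic:
  NOT A2 = 1 − 0.3100 = 0.6900
  NOT A2 OR A3 = a + b − a·b on (0.6900, 0.4200) = 0.8202
  A2 OR (NOT A2 OR A3) = a + b − a·b on (0.3100, 0.8202) = 0.8759
  → value = 0.8759
Under standard min/max:
  NOT A2 = 1 − 0.31 = 0.69
  NOT A2 OR A3 = max(a, b) on (0.69, 0.42) = 0.69
  A2 OR (NOT A2 OR A3) = max(a, b) on (0.31, 0.69) = 0.69
  → value = 0.6900
|0.8759 − 0.6900| = 0.186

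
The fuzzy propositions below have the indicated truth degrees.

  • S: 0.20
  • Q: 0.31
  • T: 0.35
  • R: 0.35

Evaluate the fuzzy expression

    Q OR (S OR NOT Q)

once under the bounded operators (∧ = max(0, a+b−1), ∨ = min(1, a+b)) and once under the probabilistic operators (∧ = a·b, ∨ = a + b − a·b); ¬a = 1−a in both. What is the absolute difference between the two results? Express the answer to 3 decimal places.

0.171

Under bounded:
  NOT Q = 1 − 0.31 = 0.69
  S OR NOT Q = min(1, a+b) on (0.20, 0.69) = 0.89
  Q OR (S OR NOT Q) = min(1, a+b) on (0.31, 0.89) = 1.00
  → value = 1.0000
Under probabilistic:
  NOT Q = 1 − 0.3100 = 0.6900
  S OR NOT Q = a + b − a·b on (0.2000, 0.6900) = 0.7520
  Q OR (S OR NOT Q) = a + b − a·b on (0.3100, 0.7520) = 0.8289
  → value = 0.8289
|1.0000 − 0.8289| = 0.171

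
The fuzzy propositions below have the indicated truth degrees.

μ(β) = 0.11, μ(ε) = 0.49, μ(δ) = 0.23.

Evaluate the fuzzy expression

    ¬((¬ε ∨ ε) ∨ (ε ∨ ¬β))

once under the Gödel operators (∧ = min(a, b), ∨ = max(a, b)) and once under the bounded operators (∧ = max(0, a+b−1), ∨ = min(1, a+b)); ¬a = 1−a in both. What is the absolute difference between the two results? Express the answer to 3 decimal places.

Under Gödel:
  ¬ε = 1 − 0.49 = 0.51
  ¬ε ∨ ε = max(a, b) on (0.51, 0.49) = 0.51
  ¬β = 1 − 0.11 = 0.89
  ε ∨ ¬β = max(a, b) on (0.49, 0.89) = 0.89
  (¬ε ∨ ε) ∨ (ε ∨ ¬β) = max(a, b) on (0.51, 0.89) = 0.89
  ¬((¬ε ∨ ε) ∨ (ε ∨ ¬β)) = 1 − 0.89 = 0.11
  → value = 0.1100
Under bounded:
  ¬ε = 1 − 0.49 = 0.51
  ¬ε ∨ ε = min(1, a+b) on (0.51, 0.49) = 1.00
  ¬β = 1 − 0.11 = 0.89
  ε ∨ ¬β = min(1, a+b) on (0.49, 0.89) = 1.00
  (¬ε ∨ ε) ∨ (ε ∨ ¬β) = min(1, a+b) on (1.00, 1.00) = 1.00
  ¬((¬ε ∨ ε) ∨ (ε ∨ ¬β)) = 1 − 1.00 = 0.00
  → value = 0.0000
|0.1100 − 0.0000| = 0.110

0.110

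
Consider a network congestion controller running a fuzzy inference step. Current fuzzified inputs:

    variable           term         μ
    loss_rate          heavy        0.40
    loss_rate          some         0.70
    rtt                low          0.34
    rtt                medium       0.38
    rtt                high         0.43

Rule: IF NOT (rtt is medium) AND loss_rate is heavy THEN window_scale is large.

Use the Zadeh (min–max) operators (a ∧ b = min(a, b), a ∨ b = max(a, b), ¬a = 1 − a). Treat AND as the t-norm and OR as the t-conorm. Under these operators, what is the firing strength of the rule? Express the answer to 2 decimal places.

firing strength: ¬medium=1−0.38=0.62, heavy=0.40; AND[min(a, b)] → w = 0.40

0.40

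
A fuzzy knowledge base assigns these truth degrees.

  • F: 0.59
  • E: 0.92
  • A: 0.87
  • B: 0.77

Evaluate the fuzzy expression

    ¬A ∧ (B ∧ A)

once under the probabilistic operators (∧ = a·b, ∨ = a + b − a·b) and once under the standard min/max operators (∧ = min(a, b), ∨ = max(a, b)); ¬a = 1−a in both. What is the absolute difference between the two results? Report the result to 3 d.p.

0.043

Under probabilistic:
  ¬A = 1 − 0.8700 = 0.1300
  B ∧ A = a·b on (0.7700, 0.8700) = 0.6699
  ¬A ∧ (B ∧ A) = a·b on (0.1300, 0.6699) = 0.0871
  → value = 0.0871
Under standard min/max:
  ¬A = 1 − 0.87 = 0.13
  B ∧ A = min(a, b) on (0.77, 0.87) = 0.77
  ¬A ∧ (B ∧ A) = min(a, b) on (0.13, 0.77) = 0.13
  → value = 0.1300
|0.0871 − 0.1300| = 0.043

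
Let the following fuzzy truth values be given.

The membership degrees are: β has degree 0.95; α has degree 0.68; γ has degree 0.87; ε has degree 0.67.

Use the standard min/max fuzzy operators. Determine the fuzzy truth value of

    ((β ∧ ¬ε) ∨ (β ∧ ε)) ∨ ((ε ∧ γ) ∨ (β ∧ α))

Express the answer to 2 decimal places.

0.68

¬ε = 1 − 0.67 = 0.33
β ∧ ¬ε = min(a, b) on (0.95, 0.33) = 0.33
β ∧ ε = min(a, b) on (0.95, 0.67) = 0.67
(β ∧ ¬ε) ∨ (β ∧ ε) = max(a, b) on (0.33, 0.67) = 0.67
ε ∧ γ = min(a, b) on (0.67, 0.87) = 0.67
β ∧ α = min(a, b) on (0.95, 0.68) = 0.68
(ε ∧ γ) ∨ (β ∧ α) = max(a, b) on (0.67, 0.68) = 0.68
((β ∧ ¬ε) ∨ (β ∧ ε)) ∨ ((ε ∧ γ) ∨ (β ∧ α)) = max(a, b) on (0.67, 0.68) = 0.68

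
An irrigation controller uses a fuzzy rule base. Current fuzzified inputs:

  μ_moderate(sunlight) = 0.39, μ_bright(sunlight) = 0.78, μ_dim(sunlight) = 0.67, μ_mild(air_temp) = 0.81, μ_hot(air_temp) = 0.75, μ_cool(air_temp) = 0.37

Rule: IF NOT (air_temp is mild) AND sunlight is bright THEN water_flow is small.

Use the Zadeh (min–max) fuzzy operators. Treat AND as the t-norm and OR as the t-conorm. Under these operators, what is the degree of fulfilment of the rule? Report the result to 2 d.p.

0.19

firing strength: ¬mild=1−0.81=0.19, bright=0.78; AND[min(a, b)] → w = 0.19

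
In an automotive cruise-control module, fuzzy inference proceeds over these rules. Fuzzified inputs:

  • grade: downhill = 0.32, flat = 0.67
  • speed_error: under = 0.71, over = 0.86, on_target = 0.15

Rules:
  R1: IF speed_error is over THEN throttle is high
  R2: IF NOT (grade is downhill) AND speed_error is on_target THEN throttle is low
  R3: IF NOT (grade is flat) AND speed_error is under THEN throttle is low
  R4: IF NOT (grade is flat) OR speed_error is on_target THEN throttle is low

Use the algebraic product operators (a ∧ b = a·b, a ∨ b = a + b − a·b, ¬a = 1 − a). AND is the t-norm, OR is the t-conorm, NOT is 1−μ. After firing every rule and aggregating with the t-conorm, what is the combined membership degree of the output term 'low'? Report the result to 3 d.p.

0.608

R1: over=0.86 → w = 0.8600
R2: ¬downhill=1−0.32=0.68, on_target=0.15; AND[a·b] → w = 0.1020
R3: ¬flat=1−0.67=0.33, under=0.71; AND[a·b] → w = 0.2343
R4: ¬flat=1−0.67=0.33, on_target=0.15; OR[a + b − a·b] → w = 0.4305
Rules with consequent 'low': {R2, R3, R4} → strengths 0.1020, 0.2343, 0.4305
Aggregate via t-conorm [a + b − a·b]: 0.6084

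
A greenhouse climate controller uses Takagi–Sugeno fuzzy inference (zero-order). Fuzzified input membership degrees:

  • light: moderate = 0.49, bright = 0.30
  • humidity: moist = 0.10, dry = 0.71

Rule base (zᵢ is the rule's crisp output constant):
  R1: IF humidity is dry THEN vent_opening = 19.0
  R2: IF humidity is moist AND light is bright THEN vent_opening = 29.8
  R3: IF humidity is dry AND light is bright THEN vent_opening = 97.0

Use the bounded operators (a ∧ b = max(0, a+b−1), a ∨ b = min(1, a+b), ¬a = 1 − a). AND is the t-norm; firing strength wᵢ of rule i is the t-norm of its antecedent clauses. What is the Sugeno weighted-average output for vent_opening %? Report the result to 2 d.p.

20.08

R1 (z=19.0): dry=0.71 → w = 0.71
R2 (z=29.8): moist=0.10, bright=0.30; AND[max(0, a+b−1)] → w = 0.00
R3 (z=97.0): dry=0.71, bright=0.30; AND[max(0, a+b−1)] → w = 0.01
Weighted average = (0.71·19.0 + 0.00·29.8 + 0.01·97.0) / (0.71 + 0.00 + 0.01)
  = 14.4600 / 0.7200 = 20.08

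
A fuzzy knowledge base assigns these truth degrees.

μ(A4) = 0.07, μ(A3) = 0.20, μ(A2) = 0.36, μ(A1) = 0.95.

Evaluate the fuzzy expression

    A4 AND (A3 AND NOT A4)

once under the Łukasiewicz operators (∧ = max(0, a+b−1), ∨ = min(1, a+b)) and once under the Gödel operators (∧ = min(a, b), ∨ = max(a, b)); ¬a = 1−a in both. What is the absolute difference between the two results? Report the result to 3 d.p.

0.070

Under Łukasiewicz:
  NOT A4 = 1 − 0.07 = 0.93
  A3 AND NOT A4 = max(0, a+b−1) on (0.20, 0.93) = 0.13
  A4 AND (A3 AND NOT A4) = max(0, a+b−1) on (0.07, 0.13) = 0.00
  → value = 0.0000
Under Gödel:
  NOT A4 = 1 − 0.07 = 0.93
  A3 AND NOT A4 = min(a, b) on (0.20, 0.93) = 0.20
  A4 AND (A3 AND NOT A4) = min(a, b) on (0.07, 0.20) = 0.07
  → value = 0.0700
|0.0000 − 0.0700| = 0.070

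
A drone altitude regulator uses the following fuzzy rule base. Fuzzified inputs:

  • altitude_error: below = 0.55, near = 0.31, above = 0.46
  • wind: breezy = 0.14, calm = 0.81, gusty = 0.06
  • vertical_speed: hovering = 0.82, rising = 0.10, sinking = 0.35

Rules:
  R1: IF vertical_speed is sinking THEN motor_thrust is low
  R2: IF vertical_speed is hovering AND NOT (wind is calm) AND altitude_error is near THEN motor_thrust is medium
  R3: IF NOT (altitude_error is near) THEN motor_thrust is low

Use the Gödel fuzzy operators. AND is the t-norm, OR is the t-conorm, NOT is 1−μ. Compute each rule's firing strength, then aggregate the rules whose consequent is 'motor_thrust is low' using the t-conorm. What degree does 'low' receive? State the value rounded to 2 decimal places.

0.69

R1: sinking=0.35 → w = 0.35
R2: hovering=0.82, ¬calm=1−0.81=0.19, near=0.31; AND[min(a, b)] → w = 0.19
R3: ¬near=1−0.31=0.69 → w = 0.69
Rules with consequent 'low': {R1, R3} → strengths 0.35, 0.69
Aggregate via t-conorm [max(a, b)]: 0.69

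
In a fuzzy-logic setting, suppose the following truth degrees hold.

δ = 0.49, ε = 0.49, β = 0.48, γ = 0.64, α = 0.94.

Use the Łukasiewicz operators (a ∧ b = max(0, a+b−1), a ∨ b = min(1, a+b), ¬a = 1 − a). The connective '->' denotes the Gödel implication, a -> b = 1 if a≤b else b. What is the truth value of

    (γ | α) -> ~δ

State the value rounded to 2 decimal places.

γ | α = min(1, a+b) on (0.64, 0.94) = 1.00
~δ = 1 − 0.49 = 0.51
(γ | α) -> ~δ  [Gödel: 1 if a≤b else b] with a=1.00, b=0.51 → 0.51

0.51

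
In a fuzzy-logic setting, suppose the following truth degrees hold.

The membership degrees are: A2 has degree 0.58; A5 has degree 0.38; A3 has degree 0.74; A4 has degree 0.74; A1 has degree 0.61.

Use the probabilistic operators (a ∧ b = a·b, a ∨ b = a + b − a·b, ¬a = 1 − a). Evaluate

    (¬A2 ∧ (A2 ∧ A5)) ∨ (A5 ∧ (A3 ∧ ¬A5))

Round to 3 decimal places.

0.251

¬A2 = 1 − 0.5800 = 0.4200
A2 ∧ A5 = a·b on (0.5800, 0.3800) = 0.2204
¬A2 ∧ (A2 ∧ A5) = a·b on (0.4200, 0.2204) = 0.0926
¬A5 = 1 − 0.3800 = 0.6200
A3 ∧ ¬A5 = a·b on (0.7400, 0.6200) = 0.4588
A5 ∧ (A3 ∧ ¬A5) = a·b on (0.3800, 0.4588) = 0.1743
(¬A2 ∧ (A2 ∧ A5)) ∨ (A5 ∧ (A3 ∧ ¬A5)) = a + b − a·b on (0.0926, 0.1743) = 0.2508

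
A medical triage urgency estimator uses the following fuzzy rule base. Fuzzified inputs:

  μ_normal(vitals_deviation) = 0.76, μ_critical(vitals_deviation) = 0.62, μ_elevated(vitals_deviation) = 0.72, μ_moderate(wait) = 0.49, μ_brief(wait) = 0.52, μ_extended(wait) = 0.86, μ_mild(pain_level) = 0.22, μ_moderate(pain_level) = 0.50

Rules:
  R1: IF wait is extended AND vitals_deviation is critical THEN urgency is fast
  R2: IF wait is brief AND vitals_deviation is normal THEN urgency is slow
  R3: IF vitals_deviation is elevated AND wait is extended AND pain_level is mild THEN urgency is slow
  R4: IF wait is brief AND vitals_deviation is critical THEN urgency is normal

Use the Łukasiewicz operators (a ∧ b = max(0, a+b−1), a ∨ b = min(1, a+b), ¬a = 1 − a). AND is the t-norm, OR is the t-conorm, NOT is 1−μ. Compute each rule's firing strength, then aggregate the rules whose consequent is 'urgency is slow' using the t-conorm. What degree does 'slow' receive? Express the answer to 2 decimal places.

R1: extended=0.86, critical=0.62; AND[max(0, a+b−1)] → w = 0.48
R2: brief=0.52, normal=0.76; AND[max(0, a+b−1)] → w = 0.28
R3: elevated=0.72, extended=0.86, mild=0.22; AND[max(0, a+b−1)] → w = 0.00
R4: brief=0.52, critical=0.62; AND[max(0, a+b−1)] → w = 0.14
Rules with consequent 'slow': {R2, R3} → strengths 0.28, 0.00
Aggregate via t-conorm [min(1, a+b)]: 0.28

0.28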